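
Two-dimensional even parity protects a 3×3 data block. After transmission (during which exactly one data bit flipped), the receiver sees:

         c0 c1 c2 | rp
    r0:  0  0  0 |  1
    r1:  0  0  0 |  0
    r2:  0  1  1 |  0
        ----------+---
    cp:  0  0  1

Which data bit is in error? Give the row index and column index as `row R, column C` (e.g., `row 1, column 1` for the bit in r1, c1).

row 0, column 1

Recompute each row's even parity and compare to rp:
  r0: data parity 0, sent rp 1 → mismatch
  r1: data parity 0, sent rp 0 → ok
  r2: data parity 0, sent rp 0 → ok
Recompute each column's even parity and compare to cp:
  c0: data parity 0, sent cp 0 → ok
  c1: data parity 1, sent cp 0 → mismatch
  c2: data parity 1, sent cp 1 → ok
Exactly one row (r0) and one column (c1) fail → the flipped bit is at their intersection.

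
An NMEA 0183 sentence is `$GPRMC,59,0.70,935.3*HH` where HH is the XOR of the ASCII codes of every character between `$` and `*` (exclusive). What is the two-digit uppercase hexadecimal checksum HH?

XOR the ASCII codes of the payload characters:
  'G' = 0x47 → acc = 0x47
  'P' = 0x50 → acc = 0x17
  'R' = 0x52 → acc = 0x45
  'M' = 0x4D → acc = 0x08
  'C' = 0x43 → acc = 0x4B
  ',' = 0x2C → acc = 0x67
  '5' = 0x35 → acc = 0x52
  '9' = 0x39 → acc = 0x6B
  ',' = 0x2C → acc = 0x47
  '0' = 0x30 → acc = 0x77
  '.' = 0x2E → acc = 0x59
  '7' = 0x37 → acc = 0x6E
  '0' = 0x30 → acc = 0x5E
  ',' = 0x2C → acc = 0x72
  '9' = 0x39 → acc = 0x4B
  '3' = 0x33 → acc = 0x78
  '5' = 0x35 → acc = 0x4D
  '.' = 0x2E → acc = 0x63
  '3' = 0x33 → acc = 0x50
Checksum = 0x50.

50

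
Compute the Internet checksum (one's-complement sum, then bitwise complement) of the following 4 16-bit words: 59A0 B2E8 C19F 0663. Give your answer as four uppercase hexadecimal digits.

One's-complement addition (fold any carry out of bit 15 back into bit 0):
  0x59A0 + 0xB2E8 = 0x10C88 → wrap carry → 0x0C89
  0x0C89 + 0xC19F = 0x0CE28
  0xCE28 + 0x0663 = 0x0D48B
One's-complement sum = 0xD48B.
Checksum = ~0xD48B & 0xFFFF = 0x2B74.

2B74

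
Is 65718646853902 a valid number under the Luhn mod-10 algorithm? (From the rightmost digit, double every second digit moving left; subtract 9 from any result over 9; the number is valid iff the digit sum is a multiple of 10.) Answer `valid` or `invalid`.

From the right, keep odd positions and double even positions (subtract 9 from any doubled value over 9):
  doubled (positions 2,4,...): 0 6 7 8 7 5 3 → sum 36
  kept (positions 1,3,...): 2 9 5 6 6 1 5 → sum 34
Total = 70.
70 mod 10 = 0, so the number is valid.

valid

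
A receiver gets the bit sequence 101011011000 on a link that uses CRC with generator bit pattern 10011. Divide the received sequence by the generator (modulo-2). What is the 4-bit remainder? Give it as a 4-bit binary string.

Modulo-2 division of 101011011000 by 10011:
  pos 0: 10101 XOR 10011 = 00110
  pos 2: 11010 XOR 10011 = 01001
  pos 3: 10011 XOR 10011 = 00000
Remainder = 1000 (nonzero — an error is detected).

1000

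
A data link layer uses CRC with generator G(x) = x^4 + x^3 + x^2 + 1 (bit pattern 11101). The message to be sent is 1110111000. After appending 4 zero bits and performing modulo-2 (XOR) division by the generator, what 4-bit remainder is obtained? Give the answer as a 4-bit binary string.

Append 4 zeros: 11101110000000. Divide by 11101 (XOR where the leading bit is 1):
  pos 0: 11101 XOR 11101 = 00000
  pos 5: 11000 XOR 11101 = 00101
  pos 7: 10100 XOR 11101 = 01001
  pos 8: 10010 XOR 11101 = 01111
  pos 9: 11110 XOR 11101 = 00011
Remainder (last 4 bits) = 0011. This is the CRC / FCS.

0011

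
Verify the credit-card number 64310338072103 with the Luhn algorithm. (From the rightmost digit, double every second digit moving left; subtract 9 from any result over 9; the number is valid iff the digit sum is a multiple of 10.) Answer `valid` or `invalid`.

invalid

From the right, keep odd positions and double even positions (subtract 9 from any doubled value over 9):
  doubled (positions 2,4,...): 0 4 0 6 0 6 3 → sum 19
  kept (positions 1,3,...): 3 1 7 8 3 1 4 → sum 27
Total = 46.
46 mod 10 = 6, so the number is invalid.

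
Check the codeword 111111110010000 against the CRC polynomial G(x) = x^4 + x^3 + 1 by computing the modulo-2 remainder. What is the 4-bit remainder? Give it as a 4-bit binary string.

1011

Modulo-2 division of 111111110010000 by 11001:
  pos 0: 11111 XOR 11001 = 00110
  pos 2: 11011 XOR 11001 = 00010
  pos 5: 10100 XOR 11001 = 01101
  pos 6: 11011 XOR 11001 = 00010
  pos 9: 10000 XOR 11001 = 01001
  pos 10: 10010 XOR 11001 = 01011
Remainder = 1011 (nonzero — an error is detected).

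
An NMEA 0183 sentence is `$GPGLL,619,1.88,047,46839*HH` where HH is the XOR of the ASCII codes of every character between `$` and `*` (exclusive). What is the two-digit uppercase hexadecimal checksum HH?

72

XOR the ASCII codes of the payload characters:
  'G' = 0x47 → acc = 0x47
  'P' = 0x50 → acc = 0x17
  'G' = 0x47 → acc = 0x50
  'L' = 0x4C → acc = 0x1C
  'L' = 0x4C → acc = 0x50
  ',' = 0x2C → acc = 0x7C
  '6' = 0x36 → acc = 0x4A
  '1' = 0x31 → acc = 0x7B
  '9' = 0x39 → acc = 0x42
  ',' = 0x2C → acc = 0x6E
  '1' = 0x31 → acc = 0x5F
  '.' = 0x2E → acc = 0x71
  '8' = 0x38 → acc = 0x49
  '8' = 0x38 → acc = 0x71
  ',' = 0x2C → acc = 0x5D
  '0' = 0x30 → acc = 0x6D
  '4' = 0x34 → acc = 0x59
  '7' = 0x37 → acc = 0x6E
  ',' = 0x2C → acc = 0x42
  '4' = 0x34 → acc = 0x76
  '6' = 0x36 → acc = 0x40
  '8' = 0x38 → acc = 0x78
  '3' = 0x33 → acc = 0x4B
  '9' = 0x39 → acc = 0x72
Checksum = 0x72.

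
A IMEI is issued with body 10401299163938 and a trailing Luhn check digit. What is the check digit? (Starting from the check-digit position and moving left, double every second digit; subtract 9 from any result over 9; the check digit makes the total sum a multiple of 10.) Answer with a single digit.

6

Partial digits right→left: 8 3 9 3 6 1 9 9 2 1 0 4 0 1
Double every second digit counting from the check-digit position (so the 1st, 3rd, 5th, ... of the partial from the right).
  doubled (with −9 where >9): 7 9 3 9 4 0 0 → sum 32
  kept as-is: 3 3 1 9 1 4 1 → sum 22
Total = 32 + 22 = 54.
Check digit = (10 − (54 mod 10)) mod 10 = 6.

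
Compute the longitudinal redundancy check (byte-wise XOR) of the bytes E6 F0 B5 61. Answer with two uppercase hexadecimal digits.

C2

XOR the bytes together:
  start with 0xE6
  0xE6 ⊕ 0xF0 = 0x16
  0x16 ⊕ 0xB5 = 0xA3
  0xA3 ⊕ 0x61 = 0xC2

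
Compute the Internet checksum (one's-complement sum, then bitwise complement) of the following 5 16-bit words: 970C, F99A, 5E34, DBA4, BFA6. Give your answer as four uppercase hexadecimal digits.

One's-complement addition (fold any carry out of bit 15 back into bit 0):
  0x970C + 0xF99A = 0x190A6 → wrap carry → 0x90A7
  0x90A7 + 0x5E34 = 0x0EEDB
  0xEEDB + 0xDBA4 = 0x1CA7F → wrap carry → 0xCA80
  0xCA80 + 0xBFA6 = 0x18A26 → wrap carry → 0x8A27
One's-complement sum = 0x8A27.
Checksum = ~0x8A27 & 0xFFFF = 0x75D8.

75D8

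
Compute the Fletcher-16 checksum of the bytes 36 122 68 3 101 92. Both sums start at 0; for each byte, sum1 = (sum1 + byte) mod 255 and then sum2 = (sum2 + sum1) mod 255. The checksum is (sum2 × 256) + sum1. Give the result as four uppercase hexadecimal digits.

7EA7

Running sums (mod 255):
  after byte 0 (36): sum1=36, sum2=36
  after byte 1 (122): sum1=158, sum2=194
  after byte 2 (68): sum1=226, sum2=165
  after byte 3 (3): sum1=229, sum2=139
  after byte 4 (101): sum1=75, sum2=214
  after byte 5 (92): sum1=167, sum2=126
Checksum = sum2·256 + sum1 = 126·256 + 167 = 32423 = 0x7EA7.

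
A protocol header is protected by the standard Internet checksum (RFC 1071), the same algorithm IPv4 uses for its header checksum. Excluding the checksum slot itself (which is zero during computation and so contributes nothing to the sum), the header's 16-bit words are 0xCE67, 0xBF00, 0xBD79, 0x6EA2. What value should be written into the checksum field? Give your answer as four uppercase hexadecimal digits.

One's-complement addition (fold any carry out of bit 15 back into bit 0):
  0xCE67 + 0xBF00 = 0x18D67 → wrap carry → 0x8D68
  0x8D68 + 0xBD79 = 0x14AE1 → wrap carry → 0x4AE2
  0x4AE2 + 0x6EA2 = 0x0B984
One's-complement sum = 0xB984.
Checksum = ~0xB984 & 0xFFFF = 0x467B.

467B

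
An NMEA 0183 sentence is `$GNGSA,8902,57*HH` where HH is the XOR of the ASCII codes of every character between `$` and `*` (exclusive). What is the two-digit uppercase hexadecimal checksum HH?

XOR the ASCII codes of the payload characters:
  'G' = 0x47 → acc = 0x47
  'N' = 0x4E → acc = 0x09
  'G' = 0x47 → acc = 0x4E
  'S' = 0x53 → acc = 0x1D
  'A' = 0x41 → acc = 0x5C
  ',' = 0x2C → acc = 0x70
  '8' = 0x38 → acc = 0x48
  '9' = 0x39 → acc = 0x71
  '0' = 0x30 → acc = 0x41
  '2' = 0x32 → acc = 0x73
  ',' = 0x2C → acc = 0x5F
  '5' = 0x35 → acc = 0x6A
  '7' = 0x37 → acc = 0x5D
Checksum = 0x5D.

5D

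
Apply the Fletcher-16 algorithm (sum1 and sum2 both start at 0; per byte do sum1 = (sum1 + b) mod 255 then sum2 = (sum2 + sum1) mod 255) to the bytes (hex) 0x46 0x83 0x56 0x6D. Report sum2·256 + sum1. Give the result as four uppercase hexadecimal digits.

BD8D

Running sums (mod 255):
  after byte 0 (0x46): sum1=70, sum2=70
  after byte 1 (0x83): sum1=201, sum2=16
  after byte 2 (0x56): sum1=32, sum2=48
  after byte 3 (0x6D): sum1=141, sum2=189
Checksum = sum2·256 + sum1 = 189·256 + 141 = 48525 = 0xBD8D.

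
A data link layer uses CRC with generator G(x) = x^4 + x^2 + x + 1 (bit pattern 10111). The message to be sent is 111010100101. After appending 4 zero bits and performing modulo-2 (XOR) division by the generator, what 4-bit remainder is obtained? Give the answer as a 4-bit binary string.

0111

Append 4 zeros: 1110101001010000. Divide by 10111 (XOR where the leading bit is 1):
  pos 0: 11101 XOR 10111 = 01010
  pos 1: 10100 XOR 10111 = 00011
  pos 4: 11100 XOR 10111 = 01011
  pos 5: 10111 XOR 10111 = 00000
  pos 11: 10000 XOR 10111 = 00111
Remainder (last 4 bits) = 0111. This is the CRC / FCS.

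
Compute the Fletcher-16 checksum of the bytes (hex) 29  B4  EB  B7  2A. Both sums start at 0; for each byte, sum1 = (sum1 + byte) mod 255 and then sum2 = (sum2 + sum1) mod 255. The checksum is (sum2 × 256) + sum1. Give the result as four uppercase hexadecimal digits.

Running sums (mod 255):
  after byte 0 (29): sum1=41, sum2=41
  after byte 1 (B4): sum1=221, sum2=7
  after byte 2 (EB): sum1=201, sum2=208
  after byte 3 (B7): sum1=129, sum2=82
  after byte 4 (2A): sum1=171, sum2=253
Checksum = sum2·256 + sum1 = 253·256 + 171 = 64939 = 0xFDAB.

FDAB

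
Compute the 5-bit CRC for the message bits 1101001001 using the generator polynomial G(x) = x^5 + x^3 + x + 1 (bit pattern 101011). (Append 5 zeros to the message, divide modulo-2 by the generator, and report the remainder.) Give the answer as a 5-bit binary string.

00010

Append 5 zeros: 110100100100000. Divide by 101011 (XOR where the leading bit is 1):
  pos 0: 110100 XOR 101011 = 011111
  pos 1: 111111 XOR 101011 = 010100
  pos 2: 101000 XOR 101011 = 000011
  pos 6: 110100 XOR 101011 = 011111
  pos 7: 111110 XOR 101011 = 010101
  pos 8: 101010 XOR 101011 = 000001
Remainder (last 5 bits) = 00010. This is the CRC / FCS.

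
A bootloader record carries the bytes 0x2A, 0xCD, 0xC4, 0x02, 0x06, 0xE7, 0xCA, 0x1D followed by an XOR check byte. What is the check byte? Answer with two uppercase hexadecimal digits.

17

XOR the bytes together:
  start with 0x2A
  0x2A ⊕ 0xCD = 0xE7
  0xE7 ⊕ 0xC4 = 0x23
  0x23 ⊕ 0x02 = 0x21
  0x21 ⊕ 0x06 = 0x27
  0x27 ⊕ 0xE7 = 0xC0
  0xC0 ⊕ 0xCA = 0x0A
  0x0A ⊕ 0x1D = 0x17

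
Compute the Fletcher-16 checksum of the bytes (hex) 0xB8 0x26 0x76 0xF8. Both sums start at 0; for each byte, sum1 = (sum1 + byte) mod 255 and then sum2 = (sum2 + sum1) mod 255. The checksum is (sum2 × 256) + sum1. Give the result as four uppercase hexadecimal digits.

3B4E

Running sums (mod 255):
  after byte 0 (0xB8): sum1=184, sum2=184
  after byte 1 (0x26): sum1=222, sum2=151
  after byte 2 (0x76): sum1=85, sum2=236
  after byte 3 (0xF8): sum1=78, sum2=59
Checksum = sum2·256 + sum1 = 59·256 + 78 = 15182 = 0x3B4E.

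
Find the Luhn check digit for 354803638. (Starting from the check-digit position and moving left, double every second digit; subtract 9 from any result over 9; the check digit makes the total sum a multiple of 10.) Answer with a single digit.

Partial digits right→left: 8 3 6 3 0 8 4 5 3
Double every second digit counting from the check-digit position (so the 1st, 3rd, 5th, ... of the partial from the right).
  doubled (with −9 where >9): 7 3 0 8 6 → sum 24
  kept as-is: 3 3 8 5 → sum 19
Total = 24 + 19 = 43.
Check digit = (10 − (43 mod 10)) mod 10 = 7.

7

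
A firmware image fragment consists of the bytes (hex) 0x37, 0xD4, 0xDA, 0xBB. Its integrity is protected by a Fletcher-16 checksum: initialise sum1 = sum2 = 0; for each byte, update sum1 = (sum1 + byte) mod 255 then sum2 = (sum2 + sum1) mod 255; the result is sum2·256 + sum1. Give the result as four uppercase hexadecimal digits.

Running sums (mod 255):
  after byte 0 (0x37): sum1=55, sum2=55
  after byte 1 (0xD4): sum1=12, sum2=67
  after byte 2 (0xDA): sum1=230, sum2=42
  after byte 3 (0xBB): sum1=162, sum2=204
Checksum = sum2·256 + sum1 = 204·256 + 162 = 52386 = 0xCCA2.

CCA2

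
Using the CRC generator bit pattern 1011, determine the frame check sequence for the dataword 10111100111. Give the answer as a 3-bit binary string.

100

Append 3 zeros: 10111100111000. Divide by 1011 (XOR where the leading bit is 1):
  pos 0: 1011 XOR 1011 = 0000
  pos 4: 1100 XOR 1011 = 0111
  pos 5: 1111 XOR 1011 = 0100
  pos 6: 1001 XOR 1011 = 0010
  pos 8: 1010 XOR 1011 = 0001
Remainder (last 3 bits) = 100. This is the CRC / FCS.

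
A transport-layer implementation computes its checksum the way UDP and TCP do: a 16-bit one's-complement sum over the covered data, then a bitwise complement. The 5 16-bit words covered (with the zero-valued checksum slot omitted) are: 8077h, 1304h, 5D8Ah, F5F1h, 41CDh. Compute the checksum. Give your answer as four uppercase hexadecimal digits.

D73A

One's-complement addition (fold any carry out of bit 15 back into bit 0):
  0x8077 + 0x1304 = 0x0937B
  0x937B + 0x5D8A = 0x0F105
  0xF105 + 0xF5F1 = 0x1E6F6 → wrap carry → 0xE6F7
  0xE6F7 + 0x41CD = 0x128C4 → wrap carry → 0x28C5
One's-complement sum = 0x28C5.
Checksum = ~0x28C5 & 0xFFFF = 0xD73A.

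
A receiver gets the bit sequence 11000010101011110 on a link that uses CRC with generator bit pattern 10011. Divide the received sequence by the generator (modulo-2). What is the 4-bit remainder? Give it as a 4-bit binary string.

Modulo-2 division of 11000010101011110 by 10011:
  pos 0: 11000 XOR 10011 = 01011
  pos 1: 10110 XOR 10011 = 00101
  pos 3: 10110 XOR 10011 = 00101
  pos 5: 10110 XOR 10011 = 00101
  pos 7: 10110 XOR 10011 = 00101
  pos 9: 10111 XOR 10011 = 00100
  pos 11: 10011 XOR 10011 = 00000
Remainder = 0000 (zero — the frame passes the CRC check).

0000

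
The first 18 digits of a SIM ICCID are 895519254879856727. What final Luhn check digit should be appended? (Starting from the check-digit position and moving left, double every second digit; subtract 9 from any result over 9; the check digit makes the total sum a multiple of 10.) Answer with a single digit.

0

Partial digits right→left: 7 2 7 6 5 8 9 7 8 4 5 2 9 1 5 5 9 8
Double every second digit counting from the check-digit position (so the 1st, 3rd, 5th, ... of the partial from the right).
  doubled (with −9 where >9): 5 5 1 9 7 1 9 1 9 → sum 47
  kept as-is: 2 6 8 7 4 2 1 5 8 → sum 43
Total = 47 + 43 = 90.
Check digit = (10 − (90 mod 10)) mod 10 = 0.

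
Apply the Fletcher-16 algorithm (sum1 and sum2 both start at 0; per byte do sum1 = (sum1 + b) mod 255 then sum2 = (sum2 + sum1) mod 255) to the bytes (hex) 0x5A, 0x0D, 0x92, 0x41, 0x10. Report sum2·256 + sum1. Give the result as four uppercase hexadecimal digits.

424B

Running sums (mod 255):
  after byte 0 (0x5A): sum1=90, sum2=90
  after byte 1 (0x0D): sum1=103, sum2=193
  after byte 2 (0x92): sum1=249, sum2=187
  after byte 3 (0x41): sum1=59, sum2=246
  after byte 4 (0x10): sum1=75, sum2=66
Checksum = sum2·256 + sum1 = 66·256 + 75 = 16971 = 0x424B.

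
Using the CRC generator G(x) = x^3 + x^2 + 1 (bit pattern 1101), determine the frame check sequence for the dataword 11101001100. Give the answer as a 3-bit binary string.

Append 3 zeros: 11101001100000. Divide by 1101 (XOR where the leading bit is 1):
  pos 0: 1110 XOR 1101 = 0011
  pos 2: 1110 XOR 1101 = 0011
  pos 4: 1101 XOR 1101 = 0000
  pos 8: 1000 XOR 1101 = 0101
  pos 9: 1010 XOR 1101 = 0111
  pos 10: 1110 XOR 1101 = 0011
Remainder (last 3 bits) = 011. This is the CRC / FCS.

011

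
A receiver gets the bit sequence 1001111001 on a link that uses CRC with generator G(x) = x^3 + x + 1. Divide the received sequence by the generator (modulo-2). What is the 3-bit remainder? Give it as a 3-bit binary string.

Modulo-2 division of 1001111001 by 1011:
  pos 0: 1001 XOR 1011 = 0010
  pos 2: 1011 XOR 1011 = 0000
  pos 6: 1001 XOR 1011 = 0010
Remainder = 010 (nonzero — an error is detected).

010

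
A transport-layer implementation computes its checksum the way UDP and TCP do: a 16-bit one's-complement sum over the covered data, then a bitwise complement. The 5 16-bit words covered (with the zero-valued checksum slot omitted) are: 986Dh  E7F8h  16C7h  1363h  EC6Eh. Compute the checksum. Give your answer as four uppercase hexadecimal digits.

One's-complement addition (fold any carry out of bit 15 back into bit 0):
  0x986D + 0xE7F8 = 0x18065 → wrap carry → 0x8066
  0x8066 + 0x16C7 = 0x0972D
  0x972D + 0x1363 = 0x0AA90
  0xAA90 + 0xEC6E = 0x196FE → wrap carry → 0x96FF
One's-complement sum = 0x96FF.
Checksum = ~0x96FF & 0xFFFF = 0x6900.

6900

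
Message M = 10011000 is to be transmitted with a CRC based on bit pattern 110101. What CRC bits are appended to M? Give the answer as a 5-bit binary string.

10011

Append 5 zeros: 1001100000000. Divide by 110101 (XOR where the leading bit is 1):
  pos 0: 100110 XOR 110101 = 010011
  pos 1: 100110 XOR 110101 = 010011
  pos 2: 100110 XOR 110101 = 010011
  pos 3: 100110 XOR 110101 = 010011
  pos 4: 100110 XOR 110101 = 010011
  pos 5: 100110 XOR 110101 = 010011
  pos 6: 100110 XOR 110101 = 010011
  pos 7: 100110 XOR 110101 = 010011
Remainder (last 5 bits) = 10011. This is the CRC / FCS.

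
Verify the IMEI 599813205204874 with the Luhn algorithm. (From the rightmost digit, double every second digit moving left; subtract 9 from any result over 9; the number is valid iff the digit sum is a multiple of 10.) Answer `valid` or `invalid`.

From the right, keep odd positions and double even positions (subtract 9 from any doubled value over 9):
  doubled (positions 2,4,...): 5 8 4 0 6 7 9 → sum 39
  kept (positions 1,3,...): 4 8 0 5 2 1 9 5 → sum 34
Total = 73.
73 mod 10 = 3, so the number is invalid.

invalid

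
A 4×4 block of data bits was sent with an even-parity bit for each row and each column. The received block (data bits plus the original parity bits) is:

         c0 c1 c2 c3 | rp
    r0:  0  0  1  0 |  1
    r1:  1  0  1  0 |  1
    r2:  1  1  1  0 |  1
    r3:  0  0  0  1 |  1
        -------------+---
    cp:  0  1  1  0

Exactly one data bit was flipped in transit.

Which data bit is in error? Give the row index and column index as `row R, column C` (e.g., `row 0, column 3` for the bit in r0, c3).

row 1, column 3

Recompute each row's even parity and compare to rp:
  r0: data parity 1, sent rp 1 → ok
  r1: data parity 0, sent rp 1 → mismatch
  r2: data parity 1, sent rp 1 → ok
  r3: data parity 1, sent rp 1 → ok
Recompute each column's even parity and compare to cp:
  c0: data parity 0, sent cp 0 → ok
  c1: data parity 1, sent cp 1 → ok
  c2: data parity 1, sent cp 1 → ok
  c3: data parity 1, sent cp 0 → mismatch
Exactly one row (r1) and one column (c3) fail → the flipped bit is at their intersection.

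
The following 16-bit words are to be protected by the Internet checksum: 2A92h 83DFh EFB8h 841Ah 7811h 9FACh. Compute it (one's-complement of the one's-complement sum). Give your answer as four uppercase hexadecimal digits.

C5FC

One's-complement addition (fold any carry out of bit 15 back into bit 0):
  0x2A92 + 0x83DF = 0x0AE71
  0xAE71 + 0xEFB8 = 0x19E29 → wrap carry → 0x9E2A
  0x9E2A + 0x841A = 0x12244 → wrap carry → 0x2245
  0x2245 + 0x7811 = 0x09A56
  0x9A56 + 0x9FAC = 0x13A02 → wrap carry → 0x3A03
One's-complement sum = 0x3A03.
Checksum = ~0x3A03 & 0xFFFF = 0xC5FC.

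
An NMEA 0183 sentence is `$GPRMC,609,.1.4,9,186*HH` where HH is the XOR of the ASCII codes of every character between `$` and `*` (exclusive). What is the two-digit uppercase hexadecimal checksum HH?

XOR the ASCII codes of the payload characters:
  'G' = 0x47 → acc = 0x47
  'P' = 0x50 → acc = 0x17
  'R' = 0x52 → acc = 0x45
  'M' = 0x4D → acc = 0x08
  'C' = 0x43 → acc = 0x4B
  ',' = 0x2C → acc = 0x67
  '6' = 0x36 → acc = 0x51
  '0' = 0x30 → acc = 0x61
  '9' = 0x39 → acc = 0x58
  ',' = 0x2C → acc = 0x74
  '.' = 0x2E → acc = 0x5A
  '1' = 0x31 → acc = 0x6B
  '.' = 0x2E → acc = 0x45
  '4' = 0x34 → acc = 0x71
  ',' = 0x2C → acc = 0x5D
  '9' = 0x39 → acc = 0x64
  ',' = 0x2C → acc = 0x48
  '1' = 0x31 → acc = 0x79
  '8' = 0x38 → acc = 0x41
  '6' = 0x36 → acc = 0x77
Checksum = 0x77.

77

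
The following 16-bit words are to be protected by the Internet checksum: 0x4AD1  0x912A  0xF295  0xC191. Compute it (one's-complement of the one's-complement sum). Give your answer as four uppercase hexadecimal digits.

6FDC

One's-complement addition (fold any carry out of bit 15 back into bit 0):
  0x4AD1 + 0x912A = 0x0DBFB
  0xDBFB + 0xF295 = 0x1CE90 → wrap carry → 0xCE91
  0xCE91 + 0xC191 = 0x19022 → wrap carry → 0x9023
One's-complement sum = 0x9023.
Checksum = ~0x9023 & 0xFFFF = 0x6FDC.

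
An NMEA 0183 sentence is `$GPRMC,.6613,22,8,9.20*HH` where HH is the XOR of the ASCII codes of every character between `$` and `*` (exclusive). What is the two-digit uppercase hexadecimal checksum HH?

4A

XOR the ASCII codes of the payload characters:
  'G' = 0x47 → acc = 0x47
  'P' = 0x50 → acc = 0x17
  'R' = 0x52 → acc = 0x45
  'M' = 0x4D → acc = 0x08
  'C' = 0x43 → acc = 0x4B
  ',' = 0x2C → acc = 0x67
  '.' = 0x2E → acc = 0x49
  '6' = 0x36 → acc = 0x7F
  '6' = 0x36 → acc = 0x49
  '1' = 0x31 → acc = 0x78
  '3' = 0x33 → acc = 0x4B
  ',' = 0x2C → acc = 0x67
  '2' = 0x32 → acc = 0x55
  '2' = 0x32 → acc = 0x67
  ',' = 0x2C → acc = 0x4B
  '8' = 0x38 → acc = 0x73
  ',' = 0x2C → acc = 0x5F
  '9' = 0x39 → acc = 0x66
  '.' = 0x2E → acc = 0x48
  '2' = 0x32 → acc = 0x7A
  '0' = 0x30 → acc = 0x4A
Checksum = 0x4A.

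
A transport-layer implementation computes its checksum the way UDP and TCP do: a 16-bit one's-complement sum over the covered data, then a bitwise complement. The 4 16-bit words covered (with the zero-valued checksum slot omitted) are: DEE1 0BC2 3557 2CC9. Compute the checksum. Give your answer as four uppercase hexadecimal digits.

One's-complement addition (fold any carry out of bit 15 back into bit 0):
  0xDEE1 + 0x0BC2 = 0x0EAA3
  0xEAA3 + 0x3557 = 0x11FFA → wrap carry → 0x1FFB
  0x1FFB + 0x2CC9 = 0x04CC4
One's-complement sum = 0x4CC4.
Checksum = ~0x4CC4 & 0xFFFF = 0xB33B.

B33B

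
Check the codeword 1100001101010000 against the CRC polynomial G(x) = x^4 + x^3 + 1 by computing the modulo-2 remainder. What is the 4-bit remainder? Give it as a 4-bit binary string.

Modulo-2 division of 1100001101010000 by 11001:
  pos 0: 11000 XOR 11001 = 00001
  pos 4: 10110 XOR 11001 = 01111
  pos 5: 11111 XOR 11001 = 00110
  pos 7: 11001 XOR 11001 = 00000
Remainder = 0000 (zero — the frame passes the CRC check).

0000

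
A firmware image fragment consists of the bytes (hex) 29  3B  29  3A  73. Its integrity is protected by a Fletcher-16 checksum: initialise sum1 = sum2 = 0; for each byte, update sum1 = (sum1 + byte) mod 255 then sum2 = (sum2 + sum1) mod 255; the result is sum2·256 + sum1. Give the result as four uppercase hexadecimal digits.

Running sums (mod 255):
  after byte 0 (29): sum1=41, sum2=41
  after byte 1 (3B): sum1=100, sum2=141
  after byte 2 (29): sum1=141, sum2=27
  after byte 3 (3A): sum1=199, sum2=226
  after byte 4 (73): sum1=59, sum2=30
Checksum = sum2·256 + sum1 = 30·256 + 59 = 7739 = 0x1E3B.

1E3B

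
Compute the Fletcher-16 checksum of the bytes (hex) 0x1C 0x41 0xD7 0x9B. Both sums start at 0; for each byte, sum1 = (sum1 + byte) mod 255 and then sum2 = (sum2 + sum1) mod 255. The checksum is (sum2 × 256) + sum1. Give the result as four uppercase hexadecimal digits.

Running sums (mod 255):
  after byte 0 (0x1C): sum1=28, sum2=28
  after byte 1 (0x41): sum1=93, sum2=121
  after byte 2 (0xD7): sum1=53, sum2=174
  after byte 3 (0x9B): sum1=208, sum2=127
Checksum = sum2·256 + sum1 = 127·256 + 208 = 32720 = 0x7FD0.

7FD0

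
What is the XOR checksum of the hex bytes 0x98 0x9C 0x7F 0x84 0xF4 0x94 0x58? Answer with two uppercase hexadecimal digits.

C7

XOR the bytes together:
  start with 0x98
  0x98 ⊕ 0x9C = 0x04
  0x04 ⊕ 0x7F = 0x7B
  0x7B ⊕ 0x84 = 0xFF
  0xFF ⊕ 0xF4 = 0x0B
  0x0B ⊕ 0x94 = 0x9F
  0x9F ⊕ 0x58 = 0xC7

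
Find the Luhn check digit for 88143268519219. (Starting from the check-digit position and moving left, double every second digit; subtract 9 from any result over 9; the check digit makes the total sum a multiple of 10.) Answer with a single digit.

Partial digits right→left: 9 1 2 9 1 5 8 6 2 3 4 1 8 8
Double every second digit counting from the check-digit position (so the 1st, 3rd, 5th, ... of the partial from the right).
  doubled (with −9 where >9): 9 4 2 7 4 8 7 → sum 41
  kept as-is: 1 9 5 6 3 1 8 → sum 33
Total = 41 + 33 = 74.
Check digit = (10 − (74 mod 10)) mod 10 = 6.

6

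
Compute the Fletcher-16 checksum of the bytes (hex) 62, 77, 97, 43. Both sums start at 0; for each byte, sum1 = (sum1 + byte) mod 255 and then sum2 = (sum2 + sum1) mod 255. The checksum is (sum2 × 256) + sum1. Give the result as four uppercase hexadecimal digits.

62B4

Running sums (mod 255):
  after byte 0 (62): sum1=98, sum2=98
  after byte 1 (77): sum1=217, sum2=60
  after byte 2 (97): sum1=113, sum2=173
  after byte 3 (43): sum1=180, sum2=98
Checksum = sum2·256 + sum1 = 98·256 + 180 = 25268 = 0x62B4.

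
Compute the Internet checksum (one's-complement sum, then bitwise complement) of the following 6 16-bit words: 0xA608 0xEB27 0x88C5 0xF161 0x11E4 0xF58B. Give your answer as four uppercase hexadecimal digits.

ED37

One's-complement addition (fold any carry out of bit 15 back into bit 0):
  0xA608 + 0xEB27 = 0x1912F → wrap carry → 0x9130
  0x9130 + 0x88C5 = 0x119F5 → wrap carry → 0x19F6
  0x19F6 + 0xF161 = 0x10B57 → wrap carry → 0x0B58
  0x0B58 + 0x11E4 = 0x01D3C
  0x1D3C + 0xF58B = 0x112C7 → wrap carry → 0x12C8
One's-complement sum = 0x12C8.
Checksum = ~0x12C8 & 0xFFFF = 0xED37.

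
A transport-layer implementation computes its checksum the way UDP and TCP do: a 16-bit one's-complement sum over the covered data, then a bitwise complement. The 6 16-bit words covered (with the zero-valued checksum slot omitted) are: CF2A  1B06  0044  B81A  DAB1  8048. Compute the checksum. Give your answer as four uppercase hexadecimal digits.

One's-complement addition (fold any carry out of bit 15 back into bit 0):
  0xCF2A + 0x1B06 = 0x0EA30
  0xEA30 + 0x0044 = 0x0EA74
  0xEA74 + 0xB81A = 0x1A28E → wrap carry → 0xA28F
  0xA28F + 0xDAB1 = 0x17D40 → wrap carry → 0x7D41
  0x7D41 + 0x8048 = 0x0FD89
One's-complement sum = 0xFD89.
Checksum = ~0xFD89 & 0xFFFF = 0x0276.

0276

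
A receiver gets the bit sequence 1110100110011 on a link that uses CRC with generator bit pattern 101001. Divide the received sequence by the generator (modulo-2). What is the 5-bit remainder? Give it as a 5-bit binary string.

Modulo-2 division of 1110100110011 by 101001:
  pos 0: 111010 XOR 101001 = 010011
  pos 1: 100110 XOR 101001 = 001111
  pos 3: 111111 XOR 101001 = 010110
  pos 4: 101100 XOR 101001 = 000101
  pos 7: 101011 XOR 101001 = 000010
Remainder = 00010 (nonzero — an error is detected).

00010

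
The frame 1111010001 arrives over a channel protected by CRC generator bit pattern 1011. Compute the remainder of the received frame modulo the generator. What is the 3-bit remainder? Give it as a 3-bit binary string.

Modulo-2 division of 1111010001 by 1011:
  pos 0: 1111 XOR 1011 = 0100
  pos 1: 1000 XOR 1011 = 0011
  pos 3: 1110 XOR 1011 = 0101
  pos 4: 1010 XOR 1011 = 0001
Remainder = 101 (nonzero — an error is detected).

101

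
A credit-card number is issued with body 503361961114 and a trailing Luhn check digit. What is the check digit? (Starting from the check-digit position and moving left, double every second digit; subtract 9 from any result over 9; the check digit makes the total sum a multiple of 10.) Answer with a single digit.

4

Partial digits right→left: 4 1 1 1 6 9 1 6 3 3 0 5
Double every second digit counting from the check-digit position (so the 1st, 3rd, 5th, ... of the partial from the right).
  doubled (with −9 where >9): 8 2 3 2 6 0 → sum 21
  kept as-is: 1 1 9 6 3 5 → sum 25
Total = 21 + 25 = 46.
Check digit = (10 − (46 mod 10)) mod 10 = 4.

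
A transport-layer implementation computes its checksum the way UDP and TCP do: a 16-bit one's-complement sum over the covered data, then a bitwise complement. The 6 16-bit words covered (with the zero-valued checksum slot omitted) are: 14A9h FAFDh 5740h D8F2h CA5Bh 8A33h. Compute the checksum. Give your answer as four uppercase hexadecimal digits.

One's-complement addition (fold any carry out of bit 15 back into bit 0):
  0x14A9 + 0xFAFD = 0x10FA6 → wrap carry → 0x0FA7
  0x0FA7 + 0x5740 = 0x066E7
  0x66E7 + 0xD8F2 = 0x13FD9 → wrap carry → 0x3FDA
  0x3FDA + 0xCA5B = 0x10A35 → wrap carry → 0x0A36
  0x0A36 + 0x8A33 = 0x09469
One's-complement sum = 0x9469.
Checksum = ~0x9469 & 0xFFFF = 0x6B96.

6B96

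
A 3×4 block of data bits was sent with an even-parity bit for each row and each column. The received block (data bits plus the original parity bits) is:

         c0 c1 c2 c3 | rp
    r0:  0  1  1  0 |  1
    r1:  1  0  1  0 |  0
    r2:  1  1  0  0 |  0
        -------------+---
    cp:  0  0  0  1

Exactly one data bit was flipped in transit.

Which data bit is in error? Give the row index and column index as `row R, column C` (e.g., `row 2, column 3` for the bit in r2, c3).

row 0, column 3

Recompute each row's even parity and compare to rp:
  r0: data parity 0, sent rp 1 → mismatch
  r1: data parity 0, sent rp 0 → ok
  r2: data parity 0, sent rp 0 → ok
Recompute each column's even parity and compare to cp:
  c0: data parity 0, sent cp 0 → ok
  c1: data parity 0, sent cp 0 → ok
  c2: data parity 0, sent cp 0 → ok
  c3: data parity 0, sent cp 1 → mismatch
Exactly one row (r0) and one column (c3) fail → the flipped bit is at their intersection.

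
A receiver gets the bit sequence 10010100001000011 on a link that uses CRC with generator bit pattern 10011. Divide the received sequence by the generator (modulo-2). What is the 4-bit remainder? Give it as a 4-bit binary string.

Modulo-2 division of 10010100001000011 by 10011:
  pos 0: 10010 XOR 10011 = 00001
  pos 4: 11000 XOR 10011 = 01011
  pos 5: 10110 XOR 10011 = 00101
  pos 7: 10110 XOR 10011 = 00101
  pos 9: 10100 XOR 10011 = 00111
  pos 11: 11101 XOR 10011 = 01110
  pos 12: 11101 XOR 10011 = 01110
Remainder = 1110 (nonzero — an error is detected).

1110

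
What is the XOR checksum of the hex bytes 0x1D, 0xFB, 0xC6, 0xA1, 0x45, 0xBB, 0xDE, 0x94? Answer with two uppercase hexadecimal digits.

35

XOR the bytes together:
  start with 0x1D
  0x1D ⊕ 0xFB = 0xE6
  0xE6 ⊕ 0xC6 = 0x20
  0x20 ⊕ 0xA1 = 0x81
  0x81 ⊕ 0x45 = 0xC4
  0xC4 ⊕ 0xBB = 0x7F
  0x7F ⊕ 0xDE = 0xA1
  0xA1 ⊕ 0x94 = 0x35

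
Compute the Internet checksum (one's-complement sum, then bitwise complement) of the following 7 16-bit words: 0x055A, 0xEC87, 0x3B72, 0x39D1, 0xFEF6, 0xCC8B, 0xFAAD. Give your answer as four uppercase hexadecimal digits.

One's-complement addition (fold any carry out of bit 15 back into bit 0):
  0x055A + 0xEC87 = 0x0F1E1
  0xF1E1 + 0x3B72 = 0x12D53 → wrap carry → 0x2D54
  0x2D54 + 0x39D1 = 0x06725
  0x6725 + 0xFEF6 = 0x1661B → wrap carry → 0x661C
  0x661C + 0xCC8B = 0x132A7 → wrap carry → 0x32A8
  0x32A8 + 0xFAAD = 0x12D55 → wrap carry → 0x2D56
One's-complement sum = 0x2D56.
Checksum = ~0x2D56 & 0xFFFF = 0xD2A9.

D2A9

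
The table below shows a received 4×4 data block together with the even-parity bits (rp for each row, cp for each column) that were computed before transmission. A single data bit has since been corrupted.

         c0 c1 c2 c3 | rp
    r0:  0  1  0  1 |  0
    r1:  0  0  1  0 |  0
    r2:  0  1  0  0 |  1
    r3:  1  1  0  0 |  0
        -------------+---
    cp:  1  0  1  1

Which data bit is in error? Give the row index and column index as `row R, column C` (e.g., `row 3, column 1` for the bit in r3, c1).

row 1, column 1

Recompute each row's even parity and compare to rp:
  r0: data parity 0, sent rp 0 → ok
  r1: data parity 1, sent rp 0 → mismatch
  r2: data parity 1, sent rp 1 → ok
  r3: data parity 0, sent rp 0 → ok
Recompute each column's even parity and compare to cp:
  c0: data parity 1, sent cp 1 → ok
  c1: data parity 1, sent cp 0 → mismatch
  c2: data parity 1, sent cp 1 → ok
  c3: data parity 1, sent cp 1 → ok
Exactly one row (r1) and one column (c1) fail → the flipped bit is at their intersection.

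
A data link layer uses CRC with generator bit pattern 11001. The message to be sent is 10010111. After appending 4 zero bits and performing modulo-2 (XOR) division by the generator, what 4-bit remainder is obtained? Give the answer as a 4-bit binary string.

Append 4 zeros: 100101110000. Divide by 11001 (XOR where the leading bit is 1):
  pos 0: 10010 XOR 11001 = 01011
  pos 1: 10111 XOR 11001 = 01110
  pos 2: 11101 XOR 11001 = 00100
  pos 4: 10010 XOR 11001 = 01011
  pos 5: 10110 XOR 11001 = 01111
  pos 6: 11110 XOR 11001 = 00111
Remainder (last 4 bits) = 1110. This is the CRC / FCS.

1110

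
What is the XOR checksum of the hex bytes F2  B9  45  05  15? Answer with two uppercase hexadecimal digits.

XOR the bytes together:
  start with 0xF2
  0xF2 ⊕ 0xB9 = 0x4B
  0x4B ⊕ 0x45 = 0x0E
  0x0E ⊕ 0x05 = 0x0B
  0x0B ⊕ 0x15 = 0x1E

1E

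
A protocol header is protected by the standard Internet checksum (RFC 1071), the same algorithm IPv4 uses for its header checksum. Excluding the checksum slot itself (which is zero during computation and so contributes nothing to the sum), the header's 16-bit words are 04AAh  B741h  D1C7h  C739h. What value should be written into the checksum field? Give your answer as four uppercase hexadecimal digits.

AB12

One's-complement addition (fold any carry out of bit 15 back into bit 0):
  0x04AA + 0xB741 = 0x0BBEB
  0xBBEB + 0xD1C7 = 0x18DB2 → wrap carry → 0x8DB3
  0x8DB3 + 0xC739 = 0x154EC → wrap carry → 0x54ED
One's-complement sum = 0x54ED.
Checksum = ~0x54ED & 0xFFFF = 0xAB12.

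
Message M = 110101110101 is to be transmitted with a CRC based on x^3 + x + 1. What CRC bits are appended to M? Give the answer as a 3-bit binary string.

Append 3 zeros: 110101110101000. Divide by 1011 (XOR where the leading bit is 1):
  pos 0: 1101 XOR 1011 = 0110
  pos 1: 1100 XOR 1011 = 0111
  pos 2: 1111 XOR 1011 = 0100
  pos 3: 1001 XOR 1011 = 0010
  pos 5: 1010 XOR 1011 = 0001
  pos 8: 1101 XOR 1011 = 0110
  pos 9: 1100 XOR 1011 = 0111
  pos 10: 1110 XOR 1011 = 0101
  pos 11: 1010 XOR 1011 = 0001
Remainder (last 3 bits) = 001. This is the CRC / FCS.

001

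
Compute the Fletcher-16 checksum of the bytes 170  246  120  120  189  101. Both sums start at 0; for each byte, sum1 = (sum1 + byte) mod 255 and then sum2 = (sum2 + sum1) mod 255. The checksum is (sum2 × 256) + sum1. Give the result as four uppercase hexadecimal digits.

FEB5

Running sums (mod 255):
  after byte 0 (170): sum1=170, sum2=170
  after byte 1 (246): sum1=161, sum2=76
  after byte 2 (120): sum1=26, sum2=102
  after byte 3 (120): sum1=146, sum2=248
  after byte 4 (189): sum1=80, sum2=73
  after byte 5 (101): sum1=181, sum2=254
Checksum = sum2·256 + sum1 = 254·256 + 181 = 65205 = 0xFEB5.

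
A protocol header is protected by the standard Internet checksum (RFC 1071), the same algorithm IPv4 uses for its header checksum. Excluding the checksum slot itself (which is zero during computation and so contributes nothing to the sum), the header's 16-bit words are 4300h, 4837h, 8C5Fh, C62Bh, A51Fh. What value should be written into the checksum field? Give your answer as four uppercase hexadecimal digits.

One's-complement addition (fold any carry out of bit 15 back into bit 0):
  0x4300 + 0x4837 = 0x08B37
  0x8B37 + 0x8C5F = 0x11796 → wrap carry → 0x1797
  0x1797 + 0xC62B = 0x0DDC2
  0xDDC2 + 0xA51F = 0x182E1 → wrap carry → 0x82E2
One's-complement sum = 0x82E2.
Checksum = ~0x82E2 & 0xFFFF = 0x7D1D.

7D1D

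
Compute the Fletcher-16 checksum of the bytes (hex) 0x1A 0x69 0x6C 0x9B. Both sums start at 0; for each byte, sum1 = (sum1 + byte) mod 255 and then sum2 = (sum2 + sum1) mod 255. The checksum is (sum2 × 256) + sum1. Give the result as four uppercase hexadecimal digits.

Running sums (mod 255):
  after byte 0 (0x1A): sum1=26, sum2=26
  after byte 1 (0x69): sum1=131, sum2=157
  after byte 2 (0x6C): sum1=239, sum2=141
  after byte 3 (0x9B): sum1=139, sum2=25
Checksum = sum2·256 + sum1 = 25·256 + 139 = 6539 = 0x198B.

198B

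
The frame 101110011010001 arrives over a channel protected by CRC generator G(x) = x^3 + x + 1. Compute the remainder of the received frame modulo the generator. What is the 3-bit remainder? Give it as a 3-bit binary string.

000

Modulo-2 division of 101110011010001 by 1011:
  pos 0: 1011 XOR 1011 = 0000
  pos 4: 1001 XOR 1011 = 0010
  pos 6: 1010 XOR 1011 = 0001
  pos 9: 1100 XOR 1011 = 0111
  pos 10: 1110 XOR 1011 = 0101
  pos 11: 1011 XOR 1011 = 0000
Remainder = 000 (zero — the frame passes the CRC check).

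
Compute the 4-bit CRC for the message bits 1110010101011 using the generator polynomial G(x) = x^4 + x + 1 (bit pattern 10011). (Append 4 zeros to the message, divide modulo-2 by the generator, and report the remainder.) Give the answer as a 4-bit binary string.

Append 4 zeros: 11100101010110000. Divide by 10011 (XOR where the leading bit is 1):
  pos 0: 11100 XOR 10011 = 01111
  pos 1: 11111 XOR 10011 = 01100
  pos 2: 11000 XOR 10011 = 01011
  pos 3: 10111 XOR 10011 = 00100
  pos 5: 10001 XOR 10011 = 00010
  pos 8: 10011 XOR 10011 = 00000
Remainder (last 4 bits) = 0000. This is the CRC / FCS.

0000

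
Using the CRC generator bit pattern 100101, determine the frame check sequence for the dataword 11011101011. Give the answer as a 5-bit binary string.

Append 5 zeros: 1101110101100000. Divide by 100101 (XOR where the leading bit is 1):
  pos 0: 110111 XOR 100101 = 010010
  pos 1: 100100 XOR 100101 = 000001
  pos 6: 110110 XOR 100101 = 010011
  pos 7: 100110 XOR 100101 = 000011
Remainder (last 5 bits) = 11000. This is the CRC / FCS.

11000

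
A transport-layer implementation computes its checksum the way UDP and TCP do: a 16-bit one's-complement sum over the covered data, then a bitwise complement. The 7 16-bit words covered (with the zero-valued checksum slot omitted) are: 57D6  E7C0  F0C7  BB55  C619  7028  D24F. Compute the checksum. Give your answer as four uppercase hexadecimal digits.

One's-complement addition (fold any carry out of bit 15 back into bit 0):
  0x57D6 + 0xE7C0 = 0x13F96 → wrap carry → 0x3F97
  0x3F97 + 0xF0C7 = 0x1305E → wrap carry → 0x305F
  0x305F + 0xBB55 = 0x0EBB4
  0xEBB4 + 0xC619 = 0x1B1CD → wrap carry → 0xB1CE
  0xB1CE + 0x7028 = 0x121F6 → wrap carry → 0x21F7
  0x21F7 + 0xD24F = 0x0F446
One's-complement sum = 0xF446.
Checksum = ~0xF446 & 0xFFFF = 0x0BB9.

0BB9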